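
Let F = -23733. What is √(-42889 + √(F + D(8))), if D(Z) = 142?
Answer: √(-42889 + I*√23591) ≈ 0.3708 + 207.1*I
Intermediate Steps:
√(-42889 + √(F + D(8))) = √(-42889 + √(-23733 + 142)) = √(-42889 + √(-23591)) = √(-42889 + I*√23591)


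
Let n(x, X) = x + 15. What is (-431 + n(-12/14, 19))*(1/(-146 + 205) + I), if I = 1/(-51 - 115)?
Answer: -156113/34279 ≈ -4.5542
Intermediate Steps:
n(x, X) = 15 + x
I = -1/166 (I = 1/(-166) = -1/166 ≈ -0.0060241)
(-431 + n(-12/14, 19))*(1/(-146 + 205) + I) = (-431 + (15 - 12/14))*(1/(-146 + 205) - 1/166) = (-431 + (15 - 12*1/14))*(1/59 - 1/166) = (-431 + (15 - 6/7))*(1/59 - 1/166) = (-431 + 99/7)*(107/9794) = -2918/7*107/9794 = -156113/34279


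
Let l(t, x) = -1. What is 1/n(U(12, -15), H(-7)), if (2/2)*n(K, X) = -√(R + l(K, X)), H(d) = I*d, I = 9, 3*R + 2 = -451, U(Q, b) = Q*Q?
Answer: I*√38/76 ≈ 0.081111*I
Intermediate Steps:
U(Q, b) = Q²
R = -151 (R = -⅔ + (⅓)*(-451) = -⅔ - 451/3 = -151)
H(d) = 9*d
n(K, X) = -2*I*√38 (n(K, X) = -√(-151 - 1) = -√(-152) = -2*I*√38)
1/n(U(12, -15), H(-7)) = 1/(-2*I*√38) = I*√38/76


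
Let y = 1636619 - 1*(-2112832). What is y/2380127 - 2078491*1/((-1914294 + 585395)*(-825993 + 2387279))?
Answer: 7779333652019189771/4938267040299642478 ≈ 1.5753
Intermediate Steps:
y = 3749451 (y = 1636619 + 2112832 = 3749451)
y/2380127 - 2078491*1/((-1914294 + 585395)*(-825993 + 2387279)) = 3749451/2380127 - 2078491*1/((-1914294 + 585395)*(-825993 + 2387279)) = 3749451*(1/2380127) - 2078491/((-1328899*1561286)) = 3749451/2380127 - 2078491/(-2074791404114) = 3749451/2380127 - 2078491*(-1/2074791404114) = 3749451/2380127 + 2078491/2074791404114 = 7779333652019189771/4938267040299642478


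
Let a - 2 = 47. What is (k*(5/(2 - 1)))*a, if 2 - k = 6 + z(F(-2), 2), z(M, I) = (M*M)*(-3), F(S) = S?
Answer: 1960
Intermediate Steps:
z(M, I) = -3*M² (z(M, I) = M²*(-3) = -3*M²)
a = 49 (a = 2 + 47 = 49)
k = 8 (k = 2 - (6 - 3*(-2)²) = 2 - (6 - 3*4) = 2 - (6 - 12) = 2 - 1*(-6) = 2 + 6 = 8)
(k*(5/(2 - 1)))*a = (8*(5/(2 - 1)))*49 = (8*(5/1))*49 = (8*(1*5))*49 = (8*5)*49 = 40*49 = 1960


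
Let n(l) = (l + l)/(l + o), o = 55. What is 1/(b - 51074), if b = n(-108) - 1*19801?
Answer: -53/3756159 ≈ -1.4110e-5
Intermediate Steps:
n(l) = 2*l/(55 + l) (n(l) = (l + l)/(l + 55) = (2*l)/(55 + l) = 2*l/(55 + l))
b = -1049237/53 (b = 2*(-108)/(55 - 108) - 1*19801 = 2*(-108)/(-53) - 19801 = 2*(-108)*(-1/53) - 19801 = 216/53 - 19801 = -1049237/53 ≈ -19797.)
1/(b - 51074) = 1/(-1049237/53 - 51074) = 1/(-3756159/53) = -53/3756159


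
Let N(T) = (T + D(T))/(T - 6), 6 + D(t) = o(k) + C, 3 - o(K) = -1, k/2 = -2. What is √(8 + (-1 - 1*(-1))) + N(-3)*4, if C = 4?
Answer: 4/9 + 2*√2 ≈ 3.2729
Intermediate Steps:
k = -4 (k = 2*(-2) = -4)
o(K) = 4 (o(K) = 3 - 1*(-1) = 3 + 1 = 4)
D(t) = 2 (D(t) = -6 + (4 + 4) = -6 + 8 = 2)
N(T) = (2 + T)/(-6 + T) (N(T) = (T + 2)/(T - 6) = (2 + T)/(-6 + T))
√(8 + (-1 - 1*(-1))) + N(-3)*4 = √(8 + (-1 - 1*(-1))) + ((2 - 3)/(-6 - 3))*4 = √(8 + (-1 + 1)) + (-1/(-9))*4 = √(8 + 0) - ⅑*(-1)*4 = √8 + (⅑)*4 = 2*√2 + 4/9 = 4/9 + 2*√2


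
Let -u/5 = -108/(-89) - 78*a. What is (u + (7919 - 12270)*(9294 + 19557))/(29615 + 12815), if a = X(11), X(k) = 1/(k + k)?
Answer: -61447272432/20769485 ≈ -2958.5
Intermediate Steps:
X(k) = 1/(2*k)
a = 1/22 (a = (½)/11 = (½)*(1/11) = 1/22 ≈ 0.045455)
u = 11415/979 (u = -5*(-108/(-89) - 78*1/22) = -5*(-108*(-1/89) - 39/11) = -5*(108/89 - 39/11) = -5*(-2283/979) = 11415/979 ≈ 11.660)
(u + (7919 - 12270)*(9294 + 19557))/(29615 + 12815) = (11415/979 + (7919 - 12270)*(9294 + 19557))/(29615 + 12815) = (11415/979 - 4351*28851)/42430 = (11415/979 - 125530701)*(1/42430) = -122894544864/979*1/42430 = -61447272432/20769485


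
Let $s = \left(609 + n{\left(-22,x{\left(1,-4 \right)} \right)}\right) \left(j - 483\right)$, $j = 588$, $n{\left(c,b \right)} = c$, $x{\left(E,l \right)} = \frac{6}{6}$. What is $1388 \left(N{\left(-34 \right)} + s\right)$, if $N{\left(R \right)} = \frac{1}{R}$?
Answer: $\frac{1454338766}{17} \approx 8.5549 \cdot 10^{7}$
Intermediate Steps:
$x{\left(E,l \right)} = 1$ ($x{\left(E,l \right)} = 6 \cdot \frac{1}{6} = 1$)
$s = 61635$ ($s = \left(609 - 22\right) \left(588 - 483\right) = 587 \cdot 105 = 61635$)
$1388 \left(N{\left(-34 \right)} + s\right) = 1388 \left(\frac{1}{-34} + 61635\right) = 1388 \left(- \frac{1}{34} + 61635\right) = 1388 \cdot \frac{2095589}{34} = \frac{1454338766}{17}$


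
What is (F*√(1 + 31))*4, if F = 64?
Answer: 1024*√2 ≈ 1448.2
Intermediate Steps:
(F*√(1 + 31))*4 = (64*√(1 + 31))*4 = (64*√32)*4 = (64*(4*√2))*4 = (256*√2)*4 = 1024*√2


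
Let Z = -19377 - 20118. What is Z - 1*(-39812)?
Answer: 317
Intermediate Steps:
Z = -39495
Z - 1*(-39812) = -39495 - 1*(-39812) = -39495 + 39812 = 317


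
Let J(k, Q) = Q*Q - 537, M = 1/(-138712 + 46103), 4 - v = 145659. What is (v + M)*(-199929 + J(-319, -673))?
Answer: -3405464292075848/92609 ≈ -3.6773e+10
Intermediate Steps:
v = -145655 (v = 4 - 1*145659 = 4 - 145659 = -145655)
M = -1/92609 (M = 1/(-92609) = -1/92609 ≈ -1.0798e-5)
J(k, Q) = -537 + Q² (J(k, Q) = Q² - 537 = -537 + Q²)
(v + M)*(-199929 + J(-319, -673)) = (-145655 - 1/92609)*(-199929 + (-537 + (-673)²)) = -13488963896*(-199929 + (-537 + 452929))/92609 = -13488963896*(-199929 + 452392)/92609 = -13488963896/92609*252463 = -3405464292075848/92609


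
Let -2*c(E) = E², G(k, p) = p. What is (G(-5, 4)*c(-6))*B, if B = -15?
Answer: 1080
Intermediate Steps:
c(E) = -E²/2
(G(-5, 4)*c(-6))*B = (4*(-½*(-6)²))*(-15) = (4*(-½*36))*(-15) = (4*(-18))*(-15) = -72*(-15) = 1080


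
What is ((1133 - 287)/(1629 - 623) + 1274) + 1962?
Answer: 1628131/503 ≈ 3236.8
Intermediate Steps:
((1133 - 287)/(1629 - 623) + 1274) + 1962 = (846/1006 + 1274) + 1962 = (846*(1/1006) + 1274) + 1962 = (423/503 + 1274) + 1962 = 641245/503 + 1962 = 1628131/503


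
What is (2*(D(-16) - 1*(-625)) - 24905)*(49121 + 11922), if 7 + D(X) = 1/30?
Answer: -21672340462/15 ≈ -1.4448e+9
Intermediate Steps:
D(X) = -209/30 (D(X) = -7 + 1/30 = -209/30)
(2*(D(-16) - 1*(-625)) - 24905)*(49121 + 11922) = (2*(-209/30 - 1*(-625)) - 24905)*(49121 + 11922) = (2*(-209/30 + 625) - 24905)*61043 = (2*(18541/30) - 24905)*61043 = (18541/15 - 24905)*61043 = -355034/15*61043 = -21672340462/15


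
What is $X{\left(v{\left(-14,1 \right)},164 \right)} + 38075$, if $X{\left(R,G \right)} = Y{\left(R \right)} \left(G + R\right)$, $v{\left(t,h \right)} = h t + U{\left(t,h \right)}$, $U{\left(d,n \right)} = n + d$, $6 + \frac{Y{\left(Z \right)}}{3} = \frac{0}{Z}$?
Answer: $35609$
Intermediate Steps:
$Y{\left(Z \right)} = -18$ ($Y{\left(Z \right)} = -18 + 3 \frac{0}{Z} = -18 + 3 \cdot 0 = -18 + 0 = -18$)
$U{\left(d,n \right)} = d + n$
$v{\left(t,h \right)} = h + t + h t$ ($v{\left(t,h \right)} = h t + \left(t + h\right) = h t + \left(h + t\right) = h + t + h t$)
$X{\left(R,G \right)} = - 18 G - 18 R$ ($X{\left(R,G \right)} = - 18 \left(G + R\right) = - 18 G - 18 R$)
$X{\left(v{\left(-14,1 \right)},164 \right)} + 38075 = \left(\left(-18\right) 164 - 18 \left(1 - 14 + 1 \left(-14\right)\right)\right) + 38075 = \left(-2952 - 18 \left(1 - 14 - 14\right)\right) + 38075 = \left(-2952 - -486\right) + 38075 = \left(-2952 + 486\right) + 38075 = -2466 + 38075 = 35609$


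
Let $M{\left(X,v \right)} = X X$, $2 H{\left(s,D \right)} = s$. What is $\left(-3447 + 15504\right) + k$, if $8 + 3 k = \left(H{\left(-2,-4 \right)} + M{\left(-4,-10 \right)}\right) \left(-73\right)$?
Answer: $\frac{35068}{3} \approx 11689.0$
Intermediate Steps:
$H{\left(s,D \right)} = \frac{s}{2}$
$M{\left(X,v \right)} = X^{2}$
$k = - \frac{1103}{3}$ ($k = - \frac{8}{3} + \frac{\left(\frac{1}{2} \left(-2\right) + \left(-4\right)^{2}\right) \left(-73\right)}{3} = - \frac{8}{3} + \frac{\left(-1 + 16\right) \left(-73\right)}{3} = - \frac{8}{3} + \frac{15 \left(-73\right)}{3} = - \frac{8}{3} + \frac{1}{3} \left(-1095\right) = - \frac{8}{3} - 365 = - \frac{1103}{3} \approx -367.67$)
$\left(-3447 + 15504\right) + k = \left(-3447 + 15504\right) - \frac{1103}{3} = 12057 - \frac{1103}{3} = \frac{35068}{3}$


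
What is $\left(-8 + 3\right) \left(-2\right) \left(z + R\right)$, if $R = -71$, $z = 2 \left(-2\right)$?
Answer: $-750$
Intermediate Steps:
$z = -4$
$\left(-8 + 3\right) \left(-2\right) \left(z + R\right) = \left(-8 + 3\right) \left(-2\right) \left(-4 - 71\right) = \left(-5\right) \left(-2\right) \left(-75\right) = 10 \left(-75\right) = -750$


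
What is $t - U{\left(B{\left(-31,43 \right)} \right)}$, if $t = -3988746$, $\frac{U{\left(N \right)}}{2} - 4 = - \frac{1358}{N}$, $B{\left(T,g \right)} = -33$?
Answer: $- \frac{131631598}{33} \approx -3.9888 \cdot 10^{6}$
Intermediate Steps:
$U{\left(N \right)} = 8 - \frac{2716}{N}$ ($U{\left(N \right)} = 8 + 2 \left(- \frac{1358}{N}\right) = 8 - \frac{2716}{N}$)
$t - U{\left(B{\left(-31,43 \right)} \right)} = -3988746 - \left(8 - \frac{2716}{-33}\right) = -3988746 - \left(8 - - \frac{2716}{33}\right) = -3988746 - \left(8 + \frac{2716}{33}\right) = -3988746 - \frac{2980}{33} = - \frac{131631598}{33}$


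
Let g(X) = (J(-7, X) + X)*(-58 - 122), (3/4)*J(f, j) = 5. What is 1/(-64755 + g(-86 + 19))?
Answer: -1/53895 ≈ -1.8555e-5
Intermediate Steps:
J(f, j) = 20/3 (J(f, j) = (4/3)*5 = 20/3)
g(X) = -1200 - 180*X (g(X) = (20/3 + X)*(-58 - 122) = (20/3 + X)*(-180) = -1200 - 180*X)
1/(-64755 + g(-86 + 19)) = 1/(-64755 + (-1200 - 180*(-86 + 19))) = 1/(-64755 + (-1200 - 180*(-67))) = 1/(-64755 + (-1200 + 12060)) = 1/(-64755 + 10860) = 1/(-53895) = -1/53895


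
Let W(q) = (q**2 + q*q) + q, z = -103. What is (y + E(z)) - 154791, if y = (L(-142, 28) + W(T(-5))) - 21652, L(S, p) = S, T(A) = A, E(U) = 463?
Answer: -176077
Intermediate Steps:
W(q) = q + 2*q**2 (W(q) = (q**2 + q**2) + q = 2*q**2 + q = q + 2*q**2)
y = -21749 (y = (-142 - 5*(1 + 2*(-5))) - 21652 = (-142 - 5*(1 - 10)) - 21652 = (-142 - 5*(-9)) - 21652 = (-142 + 45) - 21652 = -97 - 21652 = -21749)
(y + E(z)) - 154791 = (-21749 + 463) - 154791 = -21286 - 154791 = -176077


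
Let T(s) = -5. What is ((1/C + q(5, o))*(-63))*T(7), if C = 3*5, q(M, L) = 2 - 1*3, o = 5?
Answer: -294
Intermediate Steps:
q(M, L) = -1 (q(M, L) = 2 - 3 = -1)
C = 15
((1/C + q(5, o))*(-63))*T(7) = ((1/15 - 1)*(-63))*(-5) = -14/15*(-63)*(-5) = (294/5)*(-5) = -294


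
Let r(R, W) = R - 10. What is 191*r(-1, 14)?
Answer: -2101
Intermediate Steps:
r(R, W) = -10 + R
191*r(-1, 14) = 191*(-10 - 1) = 191*(-11) = -2101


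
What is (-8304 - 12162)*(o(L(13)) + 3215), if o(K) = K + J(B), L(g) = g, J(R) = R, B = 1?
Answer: -66084714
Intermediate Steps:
o(K) = 1 + K (o(K) = K + 1 = 1 + K)
(-8304 - 12162)*(o(L(13)) + 3215) = (-8304 - 12162)*((1 + 13) + 3215) = -20466*(14 + 3215) = -20466*3229 = -66084714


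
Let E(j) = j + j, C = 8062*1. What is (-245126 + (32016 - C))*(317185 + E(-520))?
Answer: -69922421940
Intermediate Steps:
C = 8062
E(j) = 2*j
(-245126 + (32016 - C))*(317185 + E(-520)) = (-245126 + (32016 - 1*8062))*(317185 + 2*(-520)) = (-245126 + (32016 - 8062))*(317185 - 1040) = (-245126 + 23954)*316145 = -221172*316145 = -69922421940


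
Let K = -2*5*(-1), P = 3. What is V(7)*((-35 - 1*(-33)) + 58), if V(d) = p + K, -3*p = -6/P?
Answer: 1792/3 ≈ 597.33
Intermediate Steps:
K = 10 (K = -10*(-1) = 10)
p = ⅔ (p = -(-2)/3 = -⅓*(-2) = ⅔ ≈ 0.66667)
V(d) = 32/3 (V(d) = ⅔ + 10 = 32/3)
V(7)*((-35 - 1*(-33)) + 58) = 32*((-35 - 1*(-33)) + 58)/3 = 32*((-35 + 33) + 58)/3 = 32*(-2 + 58)/3 = (32/3)*56 = 1792/3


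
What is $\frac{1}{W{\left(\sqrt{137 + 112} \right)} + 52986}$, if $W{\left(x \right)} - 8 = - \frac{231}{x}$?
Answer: $\frac{4398502}{233094197201} + \frac{77 \sqrt{249}}{233094197201} \approx 1.8875 \cdot 10^{-5}$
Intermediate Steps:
$W{\left(x \right)} = 8 - \frac{231}{x}$
$\frac{1}{W{\left(\sqrt{137 + 112} \right)} + 52986} = \frac{1}{\left(8 - \frac{231}{\sqrt{137 + 112}}\right) + 52986} = \frac{1}{\left(8 - \frac{231}{\sqrt{249}}\right) + 52986} = \frac{1}{\left(8 - 231 \frac{\sqrt{249}}{249}\right) + 52986} = \frac{1}{\left(8 - \frac{77 \sqrt{249}}{83}\right) + 52986} = \frac{1}{52994 - \frac{77 \sqrt{249}}{83}}$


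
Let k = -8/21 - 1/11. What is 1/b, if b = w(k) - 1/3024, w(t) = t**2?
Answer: 2561328/569441 ≈ 4.4980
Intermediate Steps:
k = -109/231 (k = -8*1/21 - 1*1/11 = -8/21 - 1/11 = -109/231 ≈ -0.47186)
b = 569441/2561328 (b = (-109/231)**2 - 1/3024 = 11881/53361 - 1*1/3024 = 11881/53361 - 1/3024 = 569441/2561328 ≈ 0.22232)
1/b = 1/(569441/2561328) = 2561328/569441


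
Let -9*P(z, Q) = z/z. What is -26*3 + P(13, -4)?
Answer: -703/9 ≈ -78.111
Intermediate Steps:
P(z, Q) = -1/9 (P(z, Q) = -z/(9*z) = -1/9*1 = -1/9)
-26*3 + P(13, -4) = -26*3 - 1/9 = -78 - 1/9 = -703/9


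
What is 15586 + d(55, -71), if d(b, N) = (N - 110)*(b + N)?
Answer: 18482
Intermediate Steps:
d(b, N) = (-110 + N)*(N + b)
15586 + d(55, -71) = 15586 + ((-71)² - 110*(-71) - 110*55 - 71*55) = 15586 + (5041 + 7810 - 6050 - 3905) = 15586 + 2896 = 18482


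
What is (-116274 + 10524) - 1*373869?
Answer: -479619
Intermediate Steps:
(-116274 + 10524) - 1*373869 = -105750 - 373869 = -479619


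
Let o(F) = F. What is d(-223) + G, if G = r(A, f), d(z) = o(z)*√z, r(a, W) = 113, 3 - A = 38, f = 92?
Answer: 113 - 223*I*√223 ≈ 113.0 - 3330.1*I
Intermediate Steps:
A = -35 (A = 3 - 1*38 = 3 - 38 = -35)
d(z) = z^(3/2) (d(z) = z*√z = z^(3/2))
G = 113
d(-223) + G = (-223)^(3/2) + 113 = -223*I*√223 + 113 = 113 - 223*I*√223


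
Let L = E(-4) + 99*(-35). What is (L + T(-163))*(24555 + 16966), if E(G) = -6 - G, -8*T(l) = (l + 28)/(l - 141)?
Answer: -350100047959/2432 ≈ -1.4396e+8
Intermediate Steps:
T(l) = -(28 + l)/(8*(-141 + l)) (T(l) = -(l + 28)/(8*(l - 141)) = -(28 + l)/(8*(-141 + l)))
L = -3467 (L = (-6 - 1*(-4)) + 99*(-35) = (-6 + 4) - 3465 = -2 - 3465 = -3467)
(L + T(-163))*(24555 + 16966) = (-3467 + (-28 - 1*(-163))/(8*(-141 - 163)))*(24555 + 16966) = (-3467 + (⅛)*(-28 + 163)/(-304))*41521 = (-3467 + (⅛)*(-1/304)*135)*41521 = (-3467 - 135/2432)*41521 = -8431879/2432*41521 = -350100047959/2432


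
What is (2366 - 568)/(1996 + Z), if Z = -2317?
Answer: -1798/321 ≈ -5.6012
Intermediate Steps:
(2366 - 568)/(1996 + Z) = (2366 - 568)/(1996 - 2317) = 1798/(-321) = 1798*(-1/321) = -1798/321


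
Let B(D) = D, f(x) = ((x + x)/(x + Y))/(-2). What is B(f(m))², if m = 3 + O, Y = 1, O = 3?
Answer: 36/49 ≈ 0.73469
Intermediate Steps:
m = 6 (m = 3 + 3 = 6)
f(x) = -x/(1 + x) (f(x) = ((x + x)/(x + 1))/(-2) = ((2*x)/(1 + x))*(-½) = (2*x/(1 + x))*(-½) = -x/(1 + x))
B(f(m))² = (-1*6/(1 + 6))² = (-1*6/7)² = (-1*6*⅐)² = (-6/7)² = 36/49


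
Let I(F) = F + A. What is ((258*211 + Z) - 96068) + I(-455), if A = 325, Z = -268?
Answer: -42028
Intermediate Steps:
I(F) = 325 + F (I(F) = F + 325 = 325 + F)
((258*211 + Z) - 96068) + I(-455) = ((258*211 - 268) - 96068) + (325 - 455) = ((54438 - 268) - 96068) - 130 = (54170 - 96068) - 130 = -41898 - 130 = -42028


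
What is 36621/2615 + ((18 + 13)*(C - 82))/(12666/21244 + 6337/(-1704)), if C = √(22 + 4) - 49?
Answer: 97140928849671/73900137965 - 280548264*√26/28260091 ≈ 1263.9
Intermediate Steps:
C = -49 + √26 (C = √26 - 49 = -49 + √26 ≈ -43.901)
36621/2615 + ((18 + 13)*(C - 82))/(12666/21244 + 6337/(-1704)) = 36621/2615 + ((18 + 13)*((-49 + √26) - 82))/(12666/21244 + 6337/(-1704)) = 36621*(1/2615) + (31*(-131 + √26))/(12666*(1/21244) + 6337*(-1/1704)) = 36621/2615 + (-4061 + 31*√26)/(6333/10622 - 6337/1704) = 36621/2615 + (-4061 + 31*√26)/(-28260091/9049944) = 36621/2615 + (-4061 + 31*√26)*(-9049944/28260091) = 36621/2615 + (36751822584/28260091 - 280548264*√26/28260091) = 97140928849671/73900137965 - 280548264*√26/28260091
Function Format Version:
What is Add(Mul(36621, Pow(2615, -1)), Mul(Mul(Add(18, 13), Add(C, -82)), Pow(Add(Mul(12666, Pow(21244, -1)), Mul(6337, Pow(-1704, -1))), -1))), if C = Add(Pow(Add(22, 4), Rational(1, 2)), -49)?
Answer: Add(Rational(97140928849671, 73900137965), Mul(Rational(-280548264, 28260091), Pow(26, Rational(1, 2)))) ≈ 1263.9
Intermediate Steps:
C = Add(-49, Pow(26, Rational(1, 2))) (C = Add(Pow(26, Rational(1, 2)), -49) = Add(-49, Pow(26, Rational(1, 2))) ≈ -43.901)
Add(Mul(36621, Pow(2615, -1)), Mul(Mul(Add(18, 13), Add(C, -82)), Pow(Add(Mul(12666, Pow(21244, -1)), Mul(6337, Pow(-1704, -1))), -1))) = Add(Mul(36621, Pow(2615, -1)), Mul(Mul(Add(18, 13), Add(Add(-49, Pow(26, Rational(1, 2))), -82)), Pow(Add(Mul(12666, Pow(21244, -1)), Mul(6337, Pow(-1704, -1))), -1))) = Add(Mul(36621, Rational(1, 2615)), Mul(Mul(31, Add(-131, Pow(26, Rational(1, 2)))), Pow(Add(Mul(12666, Rational(1, 21244)), Mul(6337, Rational(-1, 1704))), -1))) = Add(Rational(36621, 2615), Mul(Add(-4061, Mul(31, Pow(26, Rational(1, 2)))), Pow(Add(Rational(6333, 10622), Rational(-6337, 1704)), -1))) = Add(Rational(36621, 2615), Mul(Add(-4061, Mul(31, Pow(26, Rational(1, 2)))), Pow(Rational(-28260091, 9049944), -1))) = Add(Rational(36621, 2615), Mul(Add(-4061, Mul(31, Pow(26, Rational(1, 2)))), Rational(-9049944, 28260091))) = Add(Rational(36621, 2615), Add(Rational(36751822584, 28260091), Mul(Rational(-280548264, 28260091), Pow(26, Rational(1, 2))))) = Add(Rational(97140928849671, 73900137965), Mul(Rational(-280548264, 28260091), Pow(26, Rational(1, 2))))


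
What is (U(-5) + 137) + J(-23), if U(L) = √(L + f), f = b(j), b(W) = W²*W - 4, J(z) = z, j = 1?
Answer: 114 + 2*I*√2 ≈ 114.0 + 2.8284*I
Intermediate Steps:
b(W) = -4 + W³ (b(W) = W³ - 4 = -4 + W³)
f = -3 (f = -4 + 1³ = -4 + 1 = -3)
U(L) = √(-3 + L) (U(L) = √(L - 3) = √(-3 + L))
(U(-5) + 137) + J(-23) = (√(-3 - 5) + 137) - 23 = (√(-8) + 137) - 23 = (2*I*√2 + 137) - 23 = (137 + 2*I*√2) - 23 = 114 + 2*I*√2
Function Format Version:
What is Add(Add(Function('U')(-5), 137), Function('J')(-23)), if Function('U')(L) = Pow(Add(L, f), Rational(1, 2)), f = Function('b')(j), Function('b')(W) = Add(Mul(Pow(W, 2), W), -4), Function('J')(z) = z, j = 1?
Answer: Add(114, Mul(2, I, Pow(2, Rational(1, 2)))) ≈ Add(114.00, Mul(2.8284, I))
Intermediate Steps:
Function('b')(W) = Add(-4, Pow(W, 3)) (Function('b')(W) = Add(Pow(W, 3), -4) = Add(-4, Pow(W, 3)))
f = -3 (f = Add(-4, Pow(1, 3)) = Add(-4, 1) = -3)
Function('U')(L) = Pow(Add(-3, L), Rational(1, 2)) (Function('U')(L) = Pow(Add(L, -3), Rational(1, 2)) = Pow(Add(-3, L), Rational(1, 2)))
Add(Add(Function('U')(-5), 137), Function('J')(-23)) = Add(Add(Pow(Add(-3, -5), Rational(1, 2)), 137), -23) = Add(Add(Pow(-8, Rational(1, 2)), 137), -23) = Add(Add(Mul(2, I, Pow(2, Rational(1, 2))), 137), -23) = Add(Add(137, Mul(2, I, Pow(2, Rational(1, 2)))), -23) = Add(114, Mul(2, I, Pow(2, Rational(1, 2))))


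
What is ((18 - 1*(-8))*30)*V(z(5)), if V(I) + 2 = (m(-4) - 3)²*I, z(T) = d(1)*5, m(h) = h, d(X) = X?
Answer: 189540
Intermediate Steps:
z(T) = 5 (z(T) = 1*5 = 5)
V(I) = -2 + 49*I (V(I) = -2 + (-4 - 3)²*I = -2 + (-7)²*I = -2 + 49*I)
((18 - 1*(-8))*30)*V(z(5)) = ((18 - 1*(-8))*30)*(-2 + 49*5) = ((18 + 8)*30)*(-2 + 245) = (26*30)*243 = 780*243 = 189540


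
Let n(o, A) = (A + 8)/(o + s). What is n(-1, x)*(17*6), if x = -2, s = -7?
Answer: -153/2 ≈ -76.500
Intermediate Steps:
n(o, A) = (8 + A)/(-7 + o) (n(o, A) = (A + 8)/(o - 7) = (8 + A)/(-7 + o))
n(-1, x)*(17*6) = ((8 - 2)/(-7 - 1))*(17*6) = (6/(-8))*102 = -⅛*6*102 = -¾*102 = -153/2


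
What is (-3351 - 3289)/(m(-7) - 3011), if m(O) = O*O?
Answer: 3320/1481 ≈ 2.2417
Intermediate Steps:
m(O) = O²
(-3351 - 3289)/(m(-7) - 3011) = (-3351 - 3289)/((-7)² - 3011) = -6640/(49 - 3011) = -6640/(-2962) = -6640*(-1/2962) = 3320/1481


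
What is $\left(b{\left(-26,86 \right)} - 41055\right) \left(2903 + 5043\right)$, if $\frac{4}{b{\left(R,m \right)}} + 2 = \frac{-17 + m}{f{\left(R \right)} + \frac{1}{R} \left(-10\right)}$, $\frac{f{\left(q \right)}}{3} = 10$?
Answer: $- \frac{34893309530}{107} \approx -3.2611 \cdot 10^{8}$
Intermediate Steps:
$f{\left(q \right)} = 30$ ($f{\left(q \right)} = 3 \cdot 10 = 30$)
$b{\left(R,m \right)} = \frac{4}{-2 + \frac{-17 + m}{30 - \frac{10}{R}}}$ ($b{\left(R,m \right)} = \frac{4}{-2 + \frac{-17 + m}{30 + \frac{1}{R} \left(-10\right)}} = \frac{4}{-2 + \frac{-17 + m}{30 - \frac{10}{R}}}$)
$\left(b{\left(-26,86 \right)} - 41055\right) \left(2903 + 5043\right) = \left(\frac{40 \left(-1 + 3 \left(-26\right)\right)}{20 - -2002 - 2236} - 41055\right) \left(2903 + 5043\right) = \left(\frac{40 \left(-1 - 78\right)}{20 + 2002 - 2236} - 41055\right) 7946 = \left(40 \frac{1}{-214} \left(-79\right) - 41055\right) 7946 = \left(40 \left(- \frac{1}{214}\right) \left(-79\right) - 41055\right) 7946 = \left(\frac{1580}{107} - 41055\right) 7946 = \left(- \frac{4391305}{107}\right) 7946 = - \frac{34893309530}{107}$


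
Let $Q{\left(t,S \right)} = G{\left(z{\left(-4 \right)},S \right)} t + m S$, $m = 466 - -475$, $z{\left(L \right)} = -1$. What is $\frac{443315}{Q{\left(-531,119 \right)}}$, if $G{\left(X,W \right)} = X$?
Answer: $\frac{88663}{22502} \approx 3.9402$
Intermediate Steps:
$m = 941$ ($m = 466 + 475 = 941$)
$Q{\left(t,S \right)} = - t + 941 S$
$\frac{443315}{Q{\left(-531,119 \right)}} = \frac{443315}{\left(-1\right) \left(-531\right) + 941 \cdot 119} = \frac{443315}{531 + 111979} = \frac{443315}{112510} = 443315 \cdot \frac{1}{112510} = \frac{88663}{22502}$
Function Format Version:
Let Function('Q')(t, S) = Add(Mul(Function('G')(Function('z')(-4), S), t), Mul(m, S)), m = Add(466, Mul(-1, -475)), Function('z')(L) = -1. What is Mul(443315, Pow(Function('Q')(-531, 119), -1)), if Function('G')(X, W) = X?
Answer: Rational(88663, 22502) ≈ 3.9402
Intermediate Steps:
m = 941 (m = Add(466, 475) = 941)
Function('Q')(t, S) = Add(Mul(-1, t), Mul(941, S))
Mul(443315, Pow(Function('Q')(-531, 119), -1)) = Mul(443315, Pow(Add(Mul(-1, -531), Mul(941, 119)), -1)) = Mul(443315, Pow(Add(531, 111979), -1)) = Mul(443315, Pow(112510, -1)) = Mul(443315, Rational(1, 112510)) = Rational(88663, 22502)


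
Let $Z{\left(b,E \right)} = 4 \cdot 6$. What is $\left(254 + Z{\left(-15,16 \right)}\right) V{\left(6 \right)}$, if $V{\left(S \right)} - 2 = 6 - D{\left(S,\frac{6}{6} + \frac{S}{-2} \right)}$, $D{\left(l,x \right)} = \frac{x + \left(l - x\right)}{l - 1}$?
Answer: $\frac{9452}{5} \approx 1890.4$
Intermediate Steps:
$Z{\left(b,E \right)} = 24$
$D{\left(l,x \right)} = \frac{l}{-1 + l}$
$V{\left(S \right)} = 8 - \frac{S}{-1 + S}$ ($V{\left(S \right)} = 2 - \left(-6 + \frac{S}{-1 + S}\right) = 8 - \frac{S}{-1 + S}$)
$\left(254 + Z{\left(-15,16 \right)}\right) V{\left(6 \right)} = \left(254 + 24\right) \frac{-8 + 7 \cdot 6}{-1 + 6} = 278 \frac{-8 + 42}{5} = 278 \cdot \frac{1}{5} \cdot 34 = 278 \cdot \frac{34}{5} = \frac{9452}{5}$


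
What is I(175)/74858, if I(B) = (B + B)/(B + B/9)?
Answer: 9/374290 ≈ 2.4046e-5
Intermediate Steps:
I(B) = 9/5 (I(B) = (2*B)/(B + B*(1/9)) = (2*B)/(B + B/9) = (2*B)/((10*B/9)) = (2*B)*(9/(10*B)) = 9/5)
I(175)/74858 = (9/5)/74858 = (9/5)*(1/74858) = 9/374290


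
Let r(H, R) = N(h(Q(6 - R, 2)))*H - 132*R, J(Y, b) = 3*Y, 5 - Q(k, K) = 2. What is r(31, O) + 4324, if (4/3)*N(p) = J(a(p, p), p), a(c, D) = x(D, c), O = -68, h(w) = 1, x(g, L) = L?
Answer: 53479/4 ≈ 13370.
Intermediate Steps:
Q(k, K) = 3 (Q(k, K) = 5 - 1*2 = 5 - 2 = 3)
a(c, D) = c
N(p) = 9*p/4 (N(p) = 3*(3*p)/4 = 9*p/4)
r(H, R) = -132*R + 9*H/4 (r(H, R) = ((9/4)*1)*H - 132*R = 9*H/4 - 132*R = -132*R + 9*H/4)
r(31, O) + 4324 = (-132*(-68) + (9/4)*31) + 4324 = (8976 + 279/4) + 4324 = 36183/4 + 4324 = 53479/4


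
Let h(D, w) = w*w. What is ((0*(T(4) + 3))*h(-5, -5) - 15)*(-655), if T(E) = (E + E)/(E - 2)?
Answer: 9825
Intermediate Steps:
T(E) = 2*E/(-2 + E) (T(E) = (2*E)/(-2 + E) = 2*E/(-2 + E))
h(D, w) = w²
((0*(T(4) + 3))*h(-5, -5) - 15)*(-655) = ((0*(2*4/(-2 + 4) + 3))*(-5)² - 15)*(-655) = ((0*(2*4/2 + 3))*25 - 15)*(-655) = ((0*(2*4*(½) + 3))*25 - 15)*(-655) = ((0*(4 + 3))*25 - 15)*(-655) = ((0*7)*25 - 15)*(-655) = (0*25 - 15)*(-655) = (0 - 15)*(-655) = -15*(-655) = 9825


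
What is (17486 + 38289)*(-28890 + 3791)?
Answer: -1399896725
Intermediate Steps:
(17486 + 38289)*(-28890 + 3791) = 55775*(-25099) = -1399896725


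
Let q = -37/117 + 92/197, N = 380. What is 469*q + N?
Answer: 10388395/23049 ≈ 450.71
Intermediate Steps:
q = 3475/23049 (q = -37*1/117 + 92*(1/197) = -37/117 + 92/197 = 3475/23049 ≈ 0.15077)
469*q + N = 469*(3475/23049) + 380 = 1629775/23049 + 380 = 10388395/23049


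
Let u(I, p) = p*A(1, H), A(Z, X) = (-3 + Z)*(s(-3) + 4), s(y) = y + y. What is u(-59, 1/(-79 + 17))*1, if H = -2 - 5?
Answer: -2/31 ≈ -0.064516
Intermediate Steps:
H = -7
s(y) = 2*y
A(Z, X) = 6 - 2*Z (A(Z, X) = (-3 + Z)*(2*(-3) + 4) = (-3 + Z)*(-6 + 4) = (-3 + Z)*(-2) = 6 - 2*Z)
u(I, p) = 4*p (u(I, p) = p*(6 - 2*1) = p*(6 - 2) = p*4 = 4*p)
u(-59, 1/(-79 + 17))*1 = (4/(-79 + 17))*1 = (4/(-62))*1 = (4*(-1/62))*1 = -2/31*1 = -2/31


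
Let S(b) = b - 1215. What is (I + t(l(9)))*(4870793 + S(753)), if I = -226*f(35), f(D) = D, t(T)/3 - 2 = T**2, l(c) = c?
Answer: -37311605791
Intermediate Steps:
t(T) = 6 + 3*T**2
S(b) = -1215 + b
I = -7910 (I = -226*35 = -7910)
(I + t(l(9)))*(4870793 + S(753)) = (-7910 + (6 + 3*9**2))*(4870793 + (-1215 + 753)) = (-7910 + (6 + 3*81))*(4870793 - 462) = (-7910 + (6 + 243))*4870331 = (-7910 + 249)*4870331 = -7661*4870331 = -37311605791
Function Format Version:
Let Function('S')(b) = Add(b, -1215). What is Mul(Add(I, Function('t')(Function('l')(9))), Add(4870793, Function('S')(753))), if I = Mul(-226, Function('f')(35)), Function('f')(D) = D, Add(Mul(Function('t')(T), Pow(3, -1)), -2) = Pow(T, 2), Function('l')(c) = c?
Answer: -37311605791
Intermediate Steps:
Function('t')(T) = Add(6, Mul(3, Pow(T, 2)))
Function('S')(b) = Add(-1215, b)
I = -7910 (I = Mul(-226, 35) = -7910)
Mul(Add(I, Function('t')(Function('l')(9))), Add(4870793, Function('S')(753))) = Mul(Add(-7910, Add(6, Mul(3, Pow(9, 2)))), Add(4870793, Add(-1215, 753))) = Mul(Add(-7910, Add(6, Mul(3, 81))), Add(4870793, -462)) = Mul(Add(-7910, Add(6, 243)), 4870331) = Mul(Add(-7910, 249), 4870331) = Mul(-7661, 4870331) = -37311605791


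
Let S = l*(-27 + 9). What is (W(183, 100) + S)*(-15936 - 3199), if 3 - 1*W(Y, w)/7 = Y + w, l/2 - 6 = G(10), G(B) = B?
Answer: 48526360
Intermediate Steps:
l = 32 (l = 12 + 2*10 = 12 + 20 = 32)
W(Y, w) = 21 - 7*Y - 7*w (W(Y, w) = 21 - 7*(Y + w) = 21 + (-7*Y - 7*w) = 21 - 7*Y - 7*w)
S = -576 (S = 32*(-27 + 9) = 32*(-18) = -576)
(W(183, 100) + S)*(-15936 - 3199) = ((21 - 7*183 - 7*100) - 576)*(-15936 - 3199) = ((21 - 1281 - 700) - 576)*(-19135) = (-1960 - 576)*(-19135) = -2536*(-19135) = 48526360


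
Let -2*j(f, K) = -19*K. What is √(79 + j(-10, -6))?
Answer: √22 ≈ 4.6904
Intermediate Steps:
j(f, K) = 19*K/2 (j(f, K) = -(-19)*K/2 = 19*K/2)
√(79 + j(-10, -6)) = √(79 + (19/2)*(-6)) = √(79 - 57) = √22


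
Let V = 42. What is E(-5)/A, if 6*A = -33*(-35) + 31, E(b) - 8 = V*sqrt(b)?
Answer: 24/593 + 126*I*sqrt(5)/593 ≈ 0.040472 + 0.47512*I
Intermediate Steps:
E(b) = 8 + 42*sqrt(b)
A = 593/3 (A = (-33*(-35) + 31)/6 = (1155 + 31)/6 = (1/6)*1186 = 593/3 ≈ 197.67)
E(-5)/A = (8 + 42*sqrt(-5))/(593/3) = (8 + 42*(I*sqrt(5)))*(3/593) = (8 + 42*I*sqrt(5))*(3/593) = 24/593 + 126*I*sqrt(5)/593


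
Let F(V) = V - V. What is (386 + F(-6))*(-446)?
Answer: -172156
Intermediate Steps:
F(V) = 0
(386 + F(-6))*(-446) = (386 + 0)*(-446) = 386*(-446) = -172156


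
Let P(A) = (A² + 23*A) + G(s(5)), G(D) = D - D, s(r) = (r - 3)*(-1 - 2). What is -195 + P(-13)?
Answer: -325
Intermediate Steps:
s(r) = 9 - 3*r (s(r) = (-3 + r)*(-3) = 9 - 3*r)
G(D) = 0
P(A) = A² + 23*A (P(A) = (A² + 23*A) + 0 = A² + 23*A)
-195 + P(-13) = -195 - 13*(23 - 13) = -195 - 13*10 = -195 - 130 = -325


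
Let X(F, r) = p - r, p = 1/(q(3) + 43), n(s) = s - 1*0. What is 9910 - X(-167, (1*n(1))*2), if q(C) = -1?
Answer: 416303/42 ≈ 9912.0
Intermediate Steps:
n(s) = s (n(s) = s + 0 = s)
p = 1/42 (p = 1/(-1 + 43) = 1/42 ≈ 0.023810)
X(F, r) = 1/42 - r
9910 - X(-167, (1*n(1))*2) = 9910 - (1/42 - 1*1*2) = 9910 - (1/42 - 2) = 9910 - 1*(-83/42) = 9910 + 83/42 = 416303/42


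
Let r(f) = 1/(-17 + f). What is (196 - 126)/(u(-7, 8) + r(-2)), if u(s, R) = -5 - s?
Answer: 1330/37 ≈ 35.946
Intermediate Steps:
(196 - 126)/(u(-7, 8) + r(-2)) = (196 - 126)/((-5 - 1*(-7)) + 1/(-17 - 2)) = 70/((-5 + 7) + 1/(-19)) = 70/(2 - 1/19) = 70/(37/19) = 70*(19/37) = 1330/37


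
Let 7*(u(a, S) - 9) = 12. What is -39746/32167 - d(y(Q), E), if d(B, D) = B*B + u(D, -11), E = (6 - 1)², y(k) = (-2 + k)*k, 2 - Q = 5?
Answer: -53353772/225169 ≈ -236.95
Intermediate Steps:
u(a, S) = 75/7 (u(a, S) = 9 + (⅐)*12 = 9 + 12/7 = 75/7)
Q = -3 (Q = 2 - 1*5 = 2 - 5 = -3)
y(k) = k*(-2 + k)
E = 25 (E = 5² = 25)
d(B, D) = 75/7 + B² (d(B, D) = B*B + 75/7 = B² + 75/7 = 75/7 + B²)
-39746/32167 - d(y(Q), E) = -39746/32167 - (75/7 + (-3*(-2 - 3))²) = -39746*1/32167 - (75/7 + (-3*(-5))²) = -39746/32167 - (75/7 + 15²) = -39746/32167 - (75/7 + 225) = -39746/32167 - 1*1650/7 = -39746/32167 - 1650/7 = -53353772/225169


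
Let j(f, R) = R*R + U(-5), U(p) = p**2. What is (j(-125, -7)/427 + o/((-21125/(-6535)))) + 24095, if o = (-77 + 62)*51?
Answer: 8608512338/360815 ≈ 23859.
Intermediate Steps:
o = -765 (o = -15*51 = -765)
j(f, R) = 25 + R**2 (j(f, R) = R*R + (-5)**2 = R**2 + 25 = 25 + R**2)
(j(-125, -7)/427 + o/((-21125/(-6535)))) + 24095 = ((25 + (-7)**2)/427 - 765/((-21125/(-6535)))) + 24095 = ((25 + 49)*(1/427) - 765/((-21125*(-1/6535)))) + 24095 = (74*(1/427) - 765/4225/1307) + 24095 = (74/427 - 765*1307/4225) + 24095 = (74/427 - 199971/845) + 24095 = -85325087/360815 + 24095 = 8608512338/360815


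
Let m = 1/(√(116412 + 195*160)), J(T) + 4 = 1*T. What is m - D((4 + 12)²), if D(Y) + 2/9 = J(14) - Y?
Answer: 2216/9 + √36903/73806 ≈ 246.22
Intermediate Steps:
J(T) = -4 + T (J(T) = -4 + 1*T = -4 + T)
D(Y) = 88/9 - Y (D(Y) = -2/9 + ((-4 + 14) - Y) = -2/9 + (10 - Y) = 88/9 - Y)
m = √36903/73806 (m = 1/(√(116412 + 31200)) = 1/(√147612) = 1/(2*√36903) = √36903/73806 ≈ 0.0026028)
m - D((4 + 12)²) = √36903/73806 - (88/9 - (4 + 12)²) = √36903/73806 - (88/9 - 1*16²) = √36903/73806 - (88/9 - 1*256) = √36903/73806 - (88/9 - 256) = √36903/73806 - 1*(-2216/9) = √36903/73806 + 2216/9 = 2216/9 + √36903/73806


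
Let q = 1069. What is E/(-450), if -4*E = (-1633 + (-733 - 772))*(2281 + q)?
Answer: -35041/6 ≈ -5840.2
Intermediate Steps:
E = 2628075 (E = -(-1633 + (-733 - 772))*(2281 + 1069)/4 = -(-1633 - 1505)*3350/4 = -(-1569)*3350/2 = -1/4*(-10512300) = 2628075)
E/(-450) = 2628075/(-450) = 2628075*(-1/450) = -35041/6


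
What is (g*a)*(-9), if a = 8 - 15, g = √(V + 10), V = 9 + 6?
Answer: 315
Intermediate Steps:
V = 15
g = 5 (g = √(15 + 10) = √25 = 5)
a = -7
(g*a)*(-9) = (5*(-7))*(-9) = -35*(-9) = 315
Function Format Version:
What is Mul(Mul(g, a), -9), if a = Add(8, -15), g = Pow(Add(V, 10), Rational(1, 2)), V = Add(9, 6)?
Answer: 315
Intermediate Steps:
V = 15
g = 5 (g = Pow(Add(15, 10), Rational(1, 2)) = Pow(25, Rational(1, 2)) = 5)
a = -7
Mul(Mul(g, a), -9) = Mul(Mul(5, -7), -9) = Mul(-35, -9) = 315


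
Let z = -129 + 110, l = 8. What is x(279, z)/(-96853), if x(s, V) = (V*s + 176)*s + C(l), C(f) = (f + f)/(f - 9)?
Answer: 1429891/96853 ≈ 14.764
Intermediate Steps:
C(f) = 2*f/(-9 + f) (C(f) = (2*f)/(-9 + f) = 2*f/(-9 + f))
z = -19
x(s, V) = -16 + s*(176 + V*s) (x(s, V) = (V*s + 176)*s + 2*8/(-9 + 8) = (176 + V*s)*s + 2*8/(-1) = s*(176 + V*s) + 2*8*(-1) = s*(176 + V*s) - 16 = -16 + s*(176 + V*s))
x(279, z)/(-96853) = (-16 + 176*279 - 19*279²)/(-96853) = (-16 + 49104 - 19*77841)*(-1/96853) = (-16 + 49104 - 1478979)*(-1/96853) = -1429891*(-1/96853) = 1429891/96853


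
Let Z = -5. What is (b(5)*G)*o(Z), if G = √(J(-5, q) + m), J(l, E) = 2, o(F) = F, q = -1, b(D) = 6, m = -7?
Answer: -30*I*√5 ≈ -67.082*I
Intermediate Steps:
G = I*√5 (G = √(2 - 7) = √(-5) = I*√5 ≈ 2.2361*I)
(b(5)*G)*o(Z) = (6*(I*√5))*(-5) = (6*I*√5)*(-5) = -30*I*√5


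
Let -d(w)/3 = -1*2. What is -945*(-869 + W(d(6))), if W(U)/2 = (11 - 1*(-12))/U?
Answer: 813960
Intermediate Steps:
d(w) = 6 (d(w) = -(-3)*2 = -3*(-2) = 6)
W(U) = 46/U (W(U) = 2*((11 - 1*(-12))/U) = 2*((11 + 12)/U) = 2*(23/U) = 46/U)
-945*(-869 + W(d(6))) = -945*(-869 + 46/6) = -945*(-869 + 46*(⅙)) = -945*(-869 + 23/3) = -945*(-2584/3) = 813960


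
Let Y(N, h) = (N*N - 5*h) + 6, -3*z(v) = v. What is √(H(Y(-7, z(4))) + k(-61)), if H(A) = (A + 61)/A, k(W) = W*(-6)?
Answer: √12594430/185 ≈ 19.183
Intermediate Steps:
z(v) = -v/3
Y(N, h) = 6 + N² - 5*h (Y(N, h) = (N² - 5*h) + 6 = 6 + N² - 5*h)
k(W) = -6*W
H(A) = (61 + A)/A
√(H(Y(-7, z(4))) + k(-61)) = √((61 + (6 + (-7)² - (-5)*4/3))/(6 + (-7)² - (-5)*4/3) - 6*(-61)) = √((61 + (6 + 49 - 5*(-4/3)))/(6 + 49 - 5*(-4/3)) + 366) = √((61 + (6 + 49 + 20/3))/(6 + 49 + 20/3) + 366) = √((61 + 185/3)/(185/3) + 366) = √((3/185)*(368/3) + 366) = √(368/185 + 366) = √(68078/185) = √12594430/185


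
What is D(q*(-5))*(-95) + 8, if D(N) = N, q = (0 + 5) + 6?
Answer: 5233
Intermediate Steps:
q = 11 (q = 5 + 6 = 11)
D(q*(-5))*(-95) + 8 = (11*(-5))*(-95) + 8 = -55*(-95) + 8 = 5225 + 8 = 5233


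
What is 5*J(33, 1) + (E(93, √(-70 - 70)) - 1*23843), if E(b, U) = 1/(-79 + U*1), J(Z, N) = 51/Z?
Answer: -1673022497/70191 - 2*I*√35/6381 ≈ -23835.0 - 0.0018543*I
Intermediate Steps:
E(b, U) = 1/(-79 + U)
5*J(33, 1) + (E(93, √(-70 - 70)) - 1*23843) = 5*(51/33) + (1/(-79 + √(-70 - 70)) - 1*23843) = 5*(51*(1/33)) + (1/(-79 + √(-140)) - 23843) = 5*(17/11) + (1/(-79 + 2*I*√35) - 23843) = 85/11 + (-23843 + 1/(-79 + 2*I*√35)) = -262188/11 + 1/(-79 + 2*I*√35)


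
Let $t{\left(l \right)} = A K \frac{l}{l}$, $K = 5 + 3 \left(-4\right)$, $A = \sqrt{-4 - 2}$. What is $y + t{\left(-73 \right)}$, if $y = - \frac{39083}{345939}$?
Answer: $- \frac{323}{2859} - 7 i \sqrt{6} \approx -0.11298 - 17.146 i$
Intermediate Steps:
$A = i \sqrt{6}$ ($A = \sqrt{-6} = i \sqrt{6} \approx 2.4495 i$)
$y = - \frac{323}{2859}$ ($y = \left(-39083\right) \frac{1}{345939} = - \frac{323}{2859} \approx -0.11298$)
$K = -7$ ($K = 5 - 12 = -7$)
$t{\left(l \right)} = - 7 i \sqrt{6}$ ($t{\left(l \right)} = i \sqrt{6} \left(-7\right) \frac{l}{l} = - 7 i \sqrt{6} \cdot 1 = - 7 i \sqrt{6}$)
$y + t{\left(-73 \right)} = - \frac{323}{2859} - 7 i \sqrt{6}$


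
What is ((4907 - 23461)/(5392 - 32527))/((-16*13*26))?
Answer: -9277/73373040 ≈ -0.00012644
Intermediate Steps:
((4907 - 23461)/(5392 - 32527))/((-16*13*26)) = (-18554/(-27135))/((-208*26)) = -18554*(-1/27135)/(-5408) = (18554/27135)*(-1/5408) = -9277/73373040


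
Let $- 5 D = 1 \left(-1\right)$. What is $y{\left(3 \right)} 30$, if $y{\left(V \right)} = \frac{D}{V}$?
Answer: $2$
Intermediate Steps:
$D = \frac{1}{5}$ ($D = - \frac{1 \left(-1\right)}{5} = \left(- \frac{1}{5}\right) \left(-1\right) = \frac{1}{5} \approx 0.2$)
$y{\left(V \right)} = \frac{1}{5 V}$
$y{\left(3 \right)} 30 = \frac{1}{5 \cdot 3} \cdot 30 = \frac{1}{5} \cdot \frac{1}{3} \cdot 30 = \frac{1}{15} \cdot 30 = 2$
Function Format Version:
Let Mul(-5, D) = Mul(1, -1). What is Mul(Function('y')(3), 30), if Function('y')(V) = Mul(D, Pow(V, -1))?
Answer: 2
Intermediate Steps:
D = Rational(1, 5) (D = Mul(Rational(-1, 5), Mul(1, -1)) = Mul(Rational(-1, 5), -1) = Rational(1, 5) ≈ 0.20000)
Function('y')(V) = Mul(Rational(1, 5), Pow(V, -1))
Mul(Function('y')(3), 30) = Mul(Mul(Rational(1, 5), Pow(3, -1)), 30) = Mul(Mul(Rational(1, 5), Rational(1, 3)), 30) = Mul(Rational(1, 15), 30) = 2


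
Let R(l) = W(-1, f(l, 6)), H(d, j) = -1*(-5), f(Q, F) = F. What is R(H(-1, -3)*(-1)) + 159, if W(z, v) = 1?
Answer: 160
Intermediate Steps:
H(d, j) = 5
R(l) = 1
R(H(-1, -3)*(-1)) + 159 = 1 + 159 = 160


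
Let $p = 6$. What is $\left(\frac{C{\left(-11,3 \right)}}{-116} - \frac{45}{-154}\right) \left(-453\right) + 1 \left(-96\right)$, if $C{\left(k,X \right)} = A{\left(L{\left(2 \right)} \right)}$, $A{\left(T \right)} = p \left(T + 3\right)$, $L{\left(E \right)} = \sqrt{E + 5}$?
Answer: $- \frac{352986}{2233} + \frac{1359 \sqrt{7}}{58} \approx -96.084$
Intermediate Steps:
$L{\left(E \right)} = \sqrt{5 + E}$
$A{\left(T \right)} = 18 + 6 T$ ($A{\left(T \right)} = 6 \left(T + 3\right) = 6 \left(3 + T\right) = 18 + 6 T$)
$C{\left(k,X \right)} = 18 + 6 \sqrt{7}$ ($C{\left(k,X \right)} = 18 + 6 \sqrt{5 + 2} = 18 + 6 \sqrt{7}$)
$\left(\frac{C{\left(-11,3 \right)}}{-116} - \frac{45}{-154}\right) \left(-453\right) + 1 \left(-96\right) = \left(\frac{18 + 6 \sqrt{7}}{-116} - \frac{45}{-154}\right) \left(-453\right) + 1 \left(-96\right) = \left(\left(18 + 6 \sqrt{7}\right) \left(- \frac{1}{116}\right) - - \frac{45}{154}\right) \left(-453\right) - 96 = \left(\left(- \frac{9}{58} - \frac{3 \sqrt{7}}{58}\right) + \frac{45}{154}\right) \left(-453\right) - 96 = \left(\frac{306}{2233} - \frac{3 \sqrt{7}}{58}\right) \left(-453\right) - 96 = \left(- \frac{138618}{2233} + \frac{1359 \sqrt{7}}{58}\right) - 96 = - \frac{352986}{2233} + \frac{1359 \sqrt{7}}{58}$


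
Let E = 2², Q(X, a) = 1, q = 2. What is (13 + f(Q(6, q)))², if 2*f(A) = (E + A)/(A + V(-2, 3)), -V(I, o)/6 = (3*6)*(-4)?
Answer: 126855169/749956 ≈ 169.15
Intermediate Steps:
E = 4
V(I, o) = 432 (V(I, o) = -6*3*6*(-4) = -108*(-4) = -6*(-72) = 432)
f(A) = (4 + A)/(2*(432 + A)) (f(A) = ((4 + A)/(A + 432))/2 = ((4 + A)/(432 + A))/2 = (4 + A)/(2*(432 + A)))
(13 + f(Q(6, q)))² = (13 + (4 + 1)/(2*(432 + 1)))² = (13 + (½)*5/433)² = (13 + (½)*(1/433)*5)² = (13 + 5/866)² = (11263/866)² = 126855169/749956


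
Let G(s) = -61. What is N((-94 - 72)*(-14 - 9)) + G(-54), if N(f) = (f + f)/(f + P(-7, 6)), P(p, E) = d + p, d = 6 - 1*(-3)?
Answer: -56346/955 ≈ -59.001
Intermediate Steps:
d = 9 (d = 6 + 3 = 9)
P(p, E) = 9 + p
N(f) = 2*f/(2 + f) (N(f) = (f + f)/(f + (9 - 7)) = (2*f)/(f + 2) = (2*f)/(2 + f) = 2*f/(2 + f))
N((-94 - 72)*(-14 - 9)) + G(-54) = 2*((-94 - 72)*(-14 - 9))/(2 + (-94 - 72)*(-14 - 9)) - 61 = 2*(-166*(-23))/(2 - 166*(-23)) - 61 = 2*3818/(2 + 3818) - 61 = 2*3818/3820 - 61 = 2*3818*(1/3820) - 61 = 1909/955 - 61 = -56346/955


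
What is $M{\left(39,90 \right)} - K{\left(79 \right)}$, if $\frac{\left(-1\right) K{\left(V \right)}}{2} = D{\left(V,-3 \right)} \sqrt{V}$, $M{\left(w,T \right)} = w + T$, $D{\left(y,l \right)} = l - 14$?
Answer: $129 - 34 \sqrt{79} \approx -173.2$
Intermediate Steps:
$D{\left(y,l \right)} = -14 + l$
$M{\left(w,T \right)} = T + w$
$K{\left(V \right)} = 34 \sqrt{V}$ ($K{\left(V \right)} = - 2 \left(-14 - 3\right) \sqrt{V} = - 2 \left(- 17 \sqrt{V}\right) = 34 \sqrt{V}$)
$M{\left(39,90 \right)} - K{\left(79 \right)} = \left(90 + 39\right) - 34 \sqrt{79} = 129 - 34 \sqrt{79}$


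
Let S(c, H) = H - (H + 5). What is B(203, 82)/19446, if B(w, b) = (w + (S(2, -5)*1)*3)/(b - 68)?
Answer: 47/68061 ≈ 0.00069056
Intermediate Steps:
S(c, H) = -5 (S(c, H) = H - (5 + H) = H + (-5 - H) = -5)
B(w, b) = (-15 + w)/(-68 + b) (B(w, b) = (w - 5*1*3)/(b - 68) = (w - 5*3)/(-68 + b) = (w - 15)/(-68 + b) = (-15 + w)/(-68 + b))
B(203, 82)/19446 = ((-15 + 203)/(-68 + 82))/19446 = (188/14)*(1/19446) = ((1/14)*188)*(1/19446) = (94/7)*(1/19446) = 47/68061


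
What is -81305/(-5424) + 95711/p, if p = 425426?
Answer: 17554198697/1153755312 ≈ 15.215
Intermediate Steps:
-81305/(-5424) + 95711/p = -81305/(-5424) + 95711/425426 = -81305*(-1/5424) + 95711*(1/425426) = 81305/5424 + 95711/425426 = 17554198697/1153755312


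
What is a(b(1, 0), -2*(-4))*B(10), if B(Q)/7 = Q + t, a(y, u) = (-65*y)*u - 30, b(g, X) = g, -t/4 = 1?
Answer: -23100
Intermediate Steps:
t = -4 (t = -4*1 = -4)
a(y, u) = -30 - 65*u*y (a(y, u) = -65*u*y - 30 = -30 - 65*u*y)
B(Q) = -28 + 7*Q (B(Q) = 7*(Q - 4) = 7*(-4 + Q) = -28 + 7*Q)
a(b(1, 0), -2*(-4))*B(10) = (-30 - 65*(-2*(-4))*1)*(-28 + 7*10) = (-30 - 65*8*1)*(-28 + 70) = (-30 - 520)*42 = -550*42 = -23100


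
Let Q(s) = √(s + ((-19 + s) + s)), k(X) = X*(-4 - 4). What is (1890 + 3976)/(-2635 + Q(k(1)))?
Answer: -7728455/3471634 - 2933*I*√43/3471634 ≈ -2.2262 - 0.00554*I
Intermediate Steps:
k(X) = -8*X (k(X) = X*(-8) = -8*X)
Q(s) = √(-19 + 3*s) (Q(s) = √(s + (-19 + 2*s)) = √(-19 + 3*s))
(1890 + 3976)/(-2635 + Q(k(1))) = (1890 + 3976)/(-2635 + √(-19 + 3*(-8*1))) = 5866/(-2635 + √(-19 + 3*(-8))) = 5866/(-2635 + √(-19 - 24)) = 5866/(-2635 + √(-43)) = 5866/(-2635 + I*√43)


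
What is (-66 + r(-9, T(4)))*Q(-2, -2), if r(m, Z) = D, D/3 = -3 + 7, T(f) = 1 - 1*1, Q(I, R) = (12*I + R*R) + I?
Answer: 1188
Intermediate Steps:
Q(I, R) = R² + 13*I (Q(I, R) = (12*I + R²) + I = (R² + 12*I) + I = R² + 13*I)
T(f) = 0 (T(f) = 1 - 1 = 0)
D = 12 (D = 3*(-3 + 7) = 3*4 = 12)
r(m, Z) = 12
(-66 + r(-9, T(4)))*Q(-2, -2) = (-66 + 12)*((-2)² + 13*(-2)) = -54*(4 - 26) = -54*(-22) = 1188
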